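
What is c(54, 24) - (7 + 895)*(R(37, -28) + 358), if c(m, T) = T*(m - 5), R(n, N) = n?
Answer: -355114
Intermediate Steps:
c(m, T) = T*(-5 + m)
c(54, 24) - (7 + 895)*(R(37, -28) + 358) = 24*(-5 + 54) - (7 + 895)*(37 + 358) = 24*49 - 902*395 = 1176 - 1*356290 = 1176 - 356290 = -355114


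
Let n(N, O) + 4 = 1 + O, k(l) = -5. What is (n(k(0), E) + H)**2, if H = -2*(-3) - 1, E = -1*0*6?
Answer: 4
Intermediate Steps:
E = 0 (E = 0*6 = 0)
n(N, O) = -3 + O (n(N, O) = -4 + (1 + O) = -3 + O)
H = 5 (H = 6 - 1 = 5)
(n(k(0), E) + H)**2 = ((-3 + 0) + 5)**2 = (-3 + 5)**2 = 2**2 = 4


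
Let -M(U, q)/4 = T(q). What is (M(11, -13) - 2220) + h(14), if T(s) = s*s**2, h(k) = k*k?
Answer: 6764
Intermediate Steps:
h(k) = k**2
T(s) = s**3
M(U, q) = -4*q**3
(M(11, -13) - 2220) + h(14) = (-4*(-13)**3 - 2220) + 14**2 = (-4*(-2197) - 2220) + 196 = (8788 - 2220) + 196 = 6568 + 196 = 6764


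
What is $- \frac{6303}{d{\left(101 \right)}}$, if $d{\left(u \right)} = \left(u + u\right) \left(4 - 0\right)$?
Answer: $- \frac{6303}{808} \approx -7.8007$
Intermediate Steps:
$d{\left(u \right)} = 8 u$ ($d{\left(u \right)} = 2 u \left(4 + 0\right) = 2 u 4 = 8 u$)
$- \frac{6303}{d{\left(101 \right)}} = - \frac{6303}{8 \cdot 101} = - \frac{6303}{808}$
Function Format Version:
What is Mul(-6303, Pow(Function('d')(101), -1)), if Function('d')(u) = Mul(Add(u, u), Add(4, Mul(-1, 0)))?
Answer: Rational(-6303, 808) ≈ -7.8007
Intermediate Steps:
Function('d')(u) = Mul(8, u) (Function('d')(u) = Mul(Mul(2, u), Add(4, 0)) = Mul(Mul(2, u), 4) = Mul(8, u))
Mul(-6303, Pow(Function('d')(101), -1)) = Mul(-6303, Pow(Mul(8, 101), -1)) = Mul(-6303, Pow(808, -1)) = Mul(-6303, Rational(1, 808)) = Rational(-6303, 808)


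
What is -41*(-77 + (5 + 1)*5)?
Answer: 1927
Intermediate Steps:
-41*(-77 + (5 + 1)*5) = -41*(-77 + 6*5) = -41*(-77 + 30) = -41*(-47) = 1927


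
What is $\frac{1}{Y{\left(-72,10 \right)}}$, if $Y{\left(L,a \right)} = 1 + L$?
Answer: $- \frac{1}{71} \approx -0.014085$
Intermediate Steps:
$\frac{1}{Y{\left(-72,10 \right)}} = \frac{1}{1 - 72} = \frac{1}{-71} = - \frac{1}{71}$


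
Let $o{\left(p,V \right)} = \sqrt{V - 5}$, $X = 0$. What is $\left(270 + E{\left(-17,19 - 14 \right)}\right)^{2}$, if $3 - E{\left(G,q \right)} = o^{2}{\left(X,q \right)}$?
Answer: $74529$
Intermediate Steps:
$o{\left(p,V \right)} = \sqrt{-5 + V}$
$E{\left(G,q \right)} = 8 - q$ ($E{\left(G,q \right)} = 3 - \left(\sqrt{-5 + q}\right)^{2} = 3 - \left(-5 + q\right) = 8 - q$)
$\left(270 + E{\left(-17,19 - 14 \right)}\right)^{2} = \left(270 + \left(8 - \left(19 - 14\right)\right)\right)^{2} = \left(270 + \left(8 - 5\right)\right)^{2} = \left(270 + 3\right)^{2} = 273^{2} = 74529$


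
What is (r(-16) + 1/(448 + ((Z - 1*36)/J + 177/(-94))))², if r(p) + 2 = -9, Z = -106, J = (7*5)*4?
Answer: 64842579095121/536108053636 ≈ 120.95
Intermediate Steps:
J = 140 (J = 35*4 = 140)
r(p) = -11 (r(p) = -2 - 9 = -11)
(r(-16) + 1/(448 + ((Z - 1*36)/J + 177/(-94))))² = (-11 + 1/(448 + ((-106 - 1*36)/140 + 177/(-94))))² = (-11 + 1/(448 + ((-106 - 36)*(1/140) + 177*(-1/94))))² = (-11 + 1/(448 + (-142*1/140 - 177/94)))² = (-11 + 1/(448 + (-71/70 - 177/94)))² = (-11 + 1/(448 - 4766/1645))² = (-11 + 1/(732194/1645))² = (-11 + 1645/732194)² = (-8052489/732194)² = 64842579095121/536108053636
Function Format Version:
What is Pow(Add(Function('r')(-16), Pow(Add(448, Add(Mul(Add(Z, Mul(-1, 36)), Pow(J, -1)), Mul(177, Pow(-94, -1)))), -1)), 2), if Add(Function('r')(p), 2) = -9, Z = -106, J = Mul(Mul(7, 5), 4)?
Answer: Rational(64842579095121, 536108053636) ≈ 120.95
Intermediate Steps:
J = 140 (J = Mul(35, 4) = 140)
Function('r')(p) = -11 (Function('r')(p) = Add(-2, -9) = -11)
Pow(Add(Function('r')(-16), Pow(Add(448, Add(Mul(Add(Z, Mul(-1, 36)), Pow(J, -1)), Mul(177, Pow(-94, -1)))), -1)), 2) = Pow(Add(-11, Pow(Add(448, Add(Mul(Add(-106, Mul(-1, 36)), Pow(140, -1)), Mul(177, Pow(-94, -1)))), -1)), 2) = Pow(Add(-11, Pow(Add(448, Add(Mul(Add(-106, -36), Rational(1, 140)), Mul(177, Rational(-1, 94)))), -1)), 2) = Pow(Add(-11, Pow(Add(448, Add(Mul(-142, Rational(1, 140)), Rational(-177, 94))), -1)), 2) = Pow(Add(-11, Pow(Add(448, Add(Rational(-71, 70), Rational(-177, 94))), -1)), 2) = Pow(Add(-11, Pow(Add(448, Rational(-4766, 1645)), -1)), 2) = Pow(Add(-11, Pow(Rational(732194, 1645), -1)), 2) = Pow(Add(-11, Rational(1645, 732194)), 2) = Pow(Rational(-8052489, 732194), 2) = Rational(64842579095121, 536108053636)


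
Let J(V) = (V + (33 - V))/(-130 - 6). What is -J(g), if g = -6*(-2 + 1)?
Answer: 33/136 ≈ 0.24265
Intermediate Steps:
g = 6 (g = -6*(-1) = 6)
J(V) = -33/136 (J(V) = 33/(-136) = 33*(-1/136) = -33/136)
-J(g) = -1*(-33/136) = 33/136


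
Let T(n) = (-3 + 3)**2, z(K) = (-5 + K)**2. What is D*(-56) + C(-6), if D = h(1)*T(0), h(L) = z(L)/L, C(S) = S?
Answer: -6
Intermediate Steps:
h(L) = (-5 + L)**2/L
T(n) = 0 (T(n) = 0**2 = 0)
D = 0 (D = ((-5 + 1)**2/1)*0 = (1*(-4)**2)*0 = (1*16)*0 = 16*0 = 0)
D*(-56) + C(-6) = 0*(-56) - 6 = 0 - 6 = -6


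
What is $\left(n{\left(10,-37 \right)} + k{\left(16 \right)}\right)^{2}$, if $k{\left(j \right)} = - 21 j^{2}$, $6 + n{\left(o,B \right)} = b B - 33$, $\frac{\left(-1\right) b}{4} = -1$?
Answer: $30946969$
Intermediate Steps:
$b = 4$ ($b = \left(-4\right) \left(-1\right) = 4$)
$n{\left(o,B \right)} = -39 + 4 B$ ($n{\left(o,B \right)} = -6 + \left(4 B - 33\right) = -6 + \left(-33 + 4 B\right) = -39 + 4 B$)
$\left(n{\left(10,-37 \right)} + k{\left(16 \right)}\right)^{2} = \left(\left(-39 + 4 \left(-37\right)\right) - 21 \cdot 16^{2}\right)^{2} = \left(\left(-39 - 148\right) - 5376\right)^{2} = \left(-187 - 5376\right)^{2} = \left(-5563\right)^{2} = 30946969$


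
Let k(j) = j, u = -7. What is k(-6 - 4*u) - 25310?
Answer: -25288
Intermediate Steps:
k(-6 - 4*u) - 25310 = (-6 - 4*(-7)) - 25310 = (-6 + 28) - 25310 = 22 - 25310 = -25288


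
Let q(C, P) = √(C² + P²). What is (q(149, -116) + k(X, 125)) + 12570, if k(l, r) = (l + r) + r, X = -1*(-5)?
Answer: 12825 + √35657 ≈ 13014.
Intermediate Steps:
X = 5
k(l, r) = l + 2*r
(q(149, -116) + k(X, 125)) + 12570 = (√(149² + (-116)²) + (5 + 2*125)) + 12570 = (√(22201 + 13456) + (5 + 250)) + 12570 = (√35657 + 255) + 12570 = (255 + √35657) + 12570 = 12825 + √35657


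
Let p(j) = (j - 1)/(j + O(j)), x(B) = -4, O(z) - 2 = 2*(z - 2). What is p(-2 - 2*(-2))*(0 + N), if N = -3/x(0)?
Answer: 3/16 ≈ 0.18750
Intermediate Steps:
O(z) = -2 + 2*z (O(z) = 2 + 2*(z - 2) = 2 + 2*(-2 + z) = 2 + (-4 + 2*z) = -2 + 2*z)
p(j) = (-1 + j)/(-2 + 3*j) (p(j) = (j - 1)/(j + (-2 + 2*j)) = (-1 + j)/(-2 + 3*j))
N = ¾ (N = -3/(-4) = -3*(-¼) = ¾ ≈ 0.75000)
p(-2 - 2*(-2))*(0 + N) = ((-1 + (-2 - 2*(-2)))/(-2 + 3*(-2 - 2*(-2))))*(0 + ¾) = ((-1 + (-2 + 4))/(-2 + 3*(-2 + 4)))*(¾) = ((-1 + 2)/(-2 + 3*2))*(¾) = (1/(-2 + 6))*(¾) = (1/4)*(¾) = ((¼)*1)*(¾) = (¼)*(¾) = 3/16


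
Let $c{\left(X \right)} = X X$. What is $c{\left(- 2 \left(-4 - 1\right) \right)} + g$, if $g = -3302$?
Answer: $-3202$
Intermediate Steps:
$c{\left(X \right)} = X^{2}$
$c{\left(- 2 \left(-4 - 1\right) \right)} + g = \left(- 2 \left(-4 - 1\right)\right)^{2} - 3302 = \left(\left(-2\right) \left(-5\right)\right)^{2} - 3302 = 10^{2} - 3302 = 100 - 3302 = -3202$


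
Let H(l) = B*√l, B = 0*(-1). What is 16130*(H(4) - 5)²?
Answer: 403250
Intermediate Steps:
B = 0
H(l) = 0 (H(l) = 0*√l = 0)
16130*(H(4) - 5)² = 16130*(0 - 5)² = 16130*(-5)² = 16130*25 = 403250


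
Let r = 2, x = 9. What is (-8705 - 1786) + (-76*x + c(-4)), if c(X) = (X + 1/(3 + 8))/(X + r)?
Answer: -245807/22 ≈ -11173.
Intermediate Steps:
c(X) = (1/11 + X)/(2 + X) (c(X) = (X + 1/(3 + 8))/(X + 2) = (X + 1/11)/(2 + X) = (1/11 + X)/(2 + X))
(-8705 - 1786) + (-76*x + c(-4)) = (-8705 - 1786) + (-76*9 + (1/11 - 4)/(2 - 4)) = -10491 + (-684 - 43/11/(-2)) = -10491 + (-684 - ½*(-43/11)) = -10491 + (-684 + 43/22) = -10491 - 15005/22 = -245807/22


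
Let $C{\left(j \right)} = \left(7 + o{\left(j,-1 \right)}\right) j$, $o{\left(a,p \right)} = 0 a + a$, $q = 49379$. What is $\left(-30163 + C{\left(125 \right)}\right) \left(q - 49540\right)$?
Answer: $2199743$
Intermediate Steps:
$o{\left(a,p \right)} = a$ ($o{\left(a,p \right)} = 0 + a = a$)
$C{\left(j \right)} = j \left(7 + j\right)$ ($C{\left(j \right)} = \left(7 + j\right) j = j \left(7 + j\right)$)
$\left(-30163 + C{\left(125 \right)}\right) \left(q - 49540\right) = \left(-30163 + 125 \left(7 + 125\right)\right) \left(49379 - 49540\right) = \left(-30163 + 125 \cdot 132\right) \left(-161\right) = \left(-30163 + 16500\right) \left(-161\right) = \left(-13663\right) \left(-161\right) = 2199743$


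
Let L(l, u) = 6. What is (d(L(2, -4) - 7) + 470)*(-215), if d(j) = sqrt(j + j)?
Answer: -101050 - 215*I*sqrt(2) ≈ -1.0105e+5 - 304.06*I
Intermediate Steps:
d(j) = sqrt(2)*sqrt(j) (d(j) = sqrt(2*j) = sqrt(2)*sqrt(j))
(d(L(2, -4) - 7) + 470)*(-215) = (sqrt(2)*sqrt(6 - 7) + 470)*(-215) = (sqrt(2)*sqrt(-1) + 470)*(-215) = (sqrt(2)*I + 470)*(-215) = (I*sqrt(2) + 470)*(-215) = (470 + I*sqrt(2))*(-215) = -101050 - 215*I*sqrt(2)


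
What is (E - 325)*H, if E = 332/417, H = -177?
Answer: 7976387/139 ≈ 57384.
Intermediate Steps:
E = 332/417 (E = 332*(1/417) = 332/417 ≈ 0.79616)
(E - 325)*H = (332/417 - 325)*(-177) = -135193/417*(-177) = 7976387/139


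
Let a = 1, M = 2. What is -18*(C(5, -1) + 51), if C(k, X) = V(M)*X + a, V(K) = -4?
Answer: -1008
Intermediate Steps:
C(k, X) = 1 - 4*X (C(k, X) = -4*X + 1 = 1 - 4*X)
-18*(C(5, -1) + 51) = -18*((1 - 4*(-1)) + 51) = -18*((1 + 4) + 51) = -18*(5 + 51) = -18*56 = -1008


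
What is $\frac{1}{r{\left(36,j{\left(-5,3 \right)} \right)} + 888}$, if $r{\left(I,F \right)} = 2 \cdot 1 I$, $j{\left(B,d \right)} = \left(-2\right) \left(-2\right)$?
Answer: $\frac{1}{960} \approx 0.0010417$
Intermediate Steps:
$j{\left(B,d \right)} = 4$
$r{\left(I,F \right)} = 2 I$
$\frac{1}{r{\left(36,j{\left(-5,3 \right)} \right)} + 888} = \frac{1}{2 \cdot 36 + 888} = \frac{1}{72 + 888} = \frac{1}{960}$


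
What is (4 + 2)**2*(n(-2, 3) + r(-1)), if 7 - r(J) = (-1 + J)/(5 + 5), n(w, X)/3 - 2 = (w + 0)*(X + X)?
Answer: -4104/5 ≈ -820.80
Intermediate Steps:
n(w, X) = 6 + 6*X*w (n(w, X) = 6 + 3*((w + 0)*(X + X)) = 6 + 3*(w*(2*X)) = 6 + 3*(2*X*w) = 6 + 6*X*w)
r(J) = 71/10 - J/10 (r(J) = 7 - (-1 + J)/(5 + 5) = 7 - (-1 + J)/10 = 7 - (-1/10 + J/10) = 7 + (1/10 - J/10) = 71/10 - J/10)
(4 + 2)**2*(n(-2, 3) + r(-1)) = (4 + 2)**2*((6 + 6*3*(-2)) + (71/10 - 1/10*(-1))) = 6**2*((6 - 36) + (71/10 + 1/10)) = 36*(-30 + 36/5) = 36*(-114/5) = -4104/5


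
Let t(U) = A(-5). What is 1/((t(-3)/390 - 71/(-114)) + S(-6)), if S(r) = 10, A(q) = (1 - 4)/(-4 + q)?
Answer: 11115/118082 ≈ 0.094130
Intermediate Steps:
A(q) = -3/(-4 + q)
t(U) = ⅓ (t(U) = -3/(-4 - 5) = -3/(-9) = -3*(-⅑) = ⅓)
1/((t(-3)/390 - 71/(-114)) + S(-6)) = 1/(((⅓)/390 - 71/(-114)) + 10) = 1/(((⅓)*(1/390) - 71*(-1/114)) + 10) = 1/((1/1170 + 71/114) + 10) = 1/(6932/11115 + 10) = 1/(118082/11115) = 11115/118082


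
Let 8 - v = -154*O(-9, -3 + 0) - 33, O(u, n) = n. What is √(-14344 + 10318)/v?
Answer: -I*√4026/421 ≈ -0.15071*I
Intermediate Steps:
v = -421 (v = 8 - (-154*(-3 + 0) - 33) = 8 - (-154*(-3) - 33) = 8 - (462 - 33) = 8 - 1*429 = 8 - 429 = -421)
√(-14344 + 10318)/v = √(-14344 + 10318)/(-421) = √(-4026)*(-1/421) = (I*√4026)*(-1/421) = -I*√4026/421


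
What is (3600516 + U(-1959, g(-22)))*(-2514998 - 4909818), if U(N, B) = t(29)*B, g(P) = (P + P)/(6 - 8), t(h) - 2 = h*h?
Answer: -26870869442592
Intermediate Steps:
t(h) = 2 + h² (t(h) = 2 + h*h = 2 + h²)
g(P) = -P (g(P) = (2*P)/(-2) = (2*P)*(-½) = -P)
U(N, B) = 843*B (U(N, B) = (2 + 29²)*B = (2 + 841)*B = 843*B)
(3600516 + U(-1959, g(-22)))*(-2514998 - 4909818) = (3600516 + 843*(-1*(-22)))*(-2514998 - 4909818) = (3600516 + 843*22)*(-7424816) = (3600516 + 18546)*(-7424816) = 3619062*(-7424816) = -26870869442592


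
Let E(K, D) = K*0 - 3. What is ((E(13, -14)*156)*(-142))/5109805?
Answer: 66456/5109805 ≈ 0.013006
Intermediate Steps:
E(K, D) = -3 (E(K, D) = 0 - 3 = -3)
((E(13, -14)*156)*(-142))/5109805 = (-3*156*(-142))/5109805 = -468*(-142)*(1/5109805) = 66456*(1/5109805) = 66456/5109805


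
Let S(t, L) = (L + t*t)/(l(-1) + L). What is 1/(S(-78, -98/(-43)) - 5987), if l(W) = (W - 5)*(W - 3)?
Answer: -113/650360 ≈ -0.00017375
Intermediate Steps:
l(W) = (-5 + W)*(-3 + W)
S(t, L) = (L + t²)/(24 + L) (S(t, L) = (L + t*t)/((15 + (-1)² - 8*(-1)) + L) = (L + t²)/((15 + 1 + 8) + L) = (L + t²)/(24 + L))
1/(S(-78, -98/(-43)) - 5987) = 1/((-98/(-43) + (-78)²)/(24 - 98/(-43)) - 5987) = 1/((-98*(-1/43) + 6084)/(24 - 98*(-1/43)) - 5987) = 1/((98/43 + 6084)/(24 + 98/43) - 5987) = 1/((261710/43)/(1130/43) - 5987) = 1/((43/1130)*(261710/43) - 5987) = 1/(26171/113 - 5987) = 1/(-650360/113) = -113/650360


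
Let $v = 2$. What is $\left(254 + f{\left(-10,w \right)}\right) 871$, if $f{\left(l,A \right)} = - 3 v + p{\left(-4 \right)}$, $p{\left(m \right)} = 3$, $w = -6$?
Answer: $218621$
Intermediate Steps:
$f{\left(l,A \right)} = -3$ ($f{\left(l,A \right)} = \left(-3\right) 2 + 3 = -6 + 3 = -3$)
$\left(254 + f{\left(-10,w \right)}\right) 871 = \left(254 - 3\right) 871 = 251 \cdot 871 = 218621$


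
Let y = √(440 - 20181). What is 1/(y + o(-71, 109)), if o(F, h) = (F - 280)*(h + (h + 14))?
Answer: -81432/6631190365 - I*√19741/6631190365 ≈ -1.228e-5 - 2.1188e-8*I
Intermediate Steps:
y = I*√19741 (y = √(-19741) = I*√19741 ≈ 140.5*I)
o(F, h) = (-280 + F)*(14 + 2*h) (o(F, h) = (-280 + F)*(h + (14 + h)) = (-280 + F)*(14 + 2*h))
1/(y + o(-71, 109)) = 1/(I*√19741 + (-3920 - 560*109 + 14*(-71) + 2*(-71)*109)) = 1/(I*√19741 + (-3920 - 61040 - 994 - 15478)) = 1/(I*√19741 - 81432) = 1/(-81432 + I*√19741)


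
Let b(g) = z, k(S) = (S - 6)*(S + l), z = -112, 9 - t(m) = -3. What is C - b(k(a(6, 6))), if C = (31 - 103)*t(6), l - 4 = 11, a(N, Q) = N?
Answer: -752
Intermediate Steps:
t(m) = 12 (t(m) = 9 - 1*(-3) = 9 + 3 = 12)
l = 15 (l = 4 + 11 = 15)
C = -864 (C = (31 - 103)*12 = -72*12 = -864)
k(S) = (-6 + S)*(15 + S) (k(S) = (S - 6)*(S + 15) = (-6 + S)*(15 + S))
b(g) = -112
C - b(k(a(6, 6))) = -864 - 1*(-112) = -864 + 112 = -752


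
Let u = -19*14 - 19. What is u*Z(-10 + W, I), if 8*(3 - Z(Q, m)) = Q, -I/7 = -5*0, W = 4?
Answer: -4275/4 ≈ -1068.8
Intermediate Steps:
I = 0 (I = -(-35)*0 = -7*0 = 0)
Z(Q, m) = 3 - Q/8
u = -285 (u = -266 - 19 = -285)
u*Z(-10 + W, I) = -285*(3 - (-10 + 4)/8) = -285*(3 - ⅛*(-6)) = -285*(3 + ¾) = -285*15/4 = -4275/4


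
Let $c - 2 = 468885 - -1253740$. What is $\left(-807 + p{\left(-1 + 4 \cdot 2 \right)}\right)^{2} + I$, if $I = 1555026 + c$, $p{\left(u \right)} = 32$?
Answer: $3878278$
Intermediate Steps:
$c = 1722627$ ($c = 2 + \left(468885 - -1253740\right) = 2 + \left(468885 + 1253740\right) = 2 + 1722625 = 1722627$)
$I = 3277653$ ($I = 1555026 + 1722627 = 3277653$)
$\left(-807 + p{\left(-1 + 4 \cdot 2 \right)}\right)^{2} + I = \left(-807 + 32\right)^{2} + 3277653 = \left(-775\right)^{2} + 3277653 = 600625 + 3277653 = 3878278$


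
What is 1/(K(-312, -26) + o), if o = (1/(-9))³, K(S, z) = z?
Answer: -729/18955 ≈ -0.038459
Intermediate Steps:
o = -1/729 (o = (-⅑)³ = -1/729 ≈ -0.0013717)
1/(K(-312, -26) + o) = 1/(-26 - 1/729) = 1/(-18955/729) = -729/18955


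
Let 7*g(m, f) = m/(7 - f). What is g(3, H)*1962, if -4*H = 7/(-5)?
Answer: 117720/931 ≈ 126.44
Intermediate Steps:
H = 7/20 (H = -7/(4*(-5)) = -7*(-1)/(4*5) = -¼*(-7/5) = 7/20 ≈ 0.35000)
g(m, f) = m/(7*(7 - f)) (g(m, f) = (m/(7 - f))/7 = m/(7*(7 - f)))
g(3, H)*1962 = -1*3/(-49 + 7*(7/20))*1962 = -1*3/(-49 + 49/20)*1962 = -1*3/(-931/20)*1962 = -1*3*(-20/931)*1962 = (60/931)*1962 = 117720/931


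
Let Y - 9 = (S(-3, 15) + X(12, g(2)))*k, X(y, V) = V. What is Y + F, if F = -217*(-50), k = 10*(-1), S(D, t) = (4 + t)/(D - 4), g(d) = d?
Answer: 76063/7 ≈ 10866.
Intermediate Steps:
S(D, t) = (4 + t)/(-4 + D)
k = -10
Y = 113/7 (Y = 9 + ((4 + 15)/(-4 - 3) + 2)*(-10) = 9 + (19/(-7) + 2)*(-10) = 9 + (-1/7*19 + 2)*(-10) = 9 + (-19/7 + 2)*(-10) = 9 - 5/7*(-10) = 9 + 50/7 = 113/7 ≈ 16.143)
F = 10850
Y + F = 113/7 + 10850 = 76063/7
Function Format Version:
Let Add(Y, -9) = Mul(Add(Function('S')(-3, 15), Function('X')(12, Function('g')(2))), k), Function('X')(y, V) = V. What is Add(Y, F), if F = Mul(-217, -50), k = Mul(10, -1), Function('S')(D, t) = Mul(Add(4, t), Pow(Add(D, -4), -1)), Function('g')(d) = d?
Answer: Rational(76063, 7) ≈ 10866.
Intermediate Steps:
Function('S')(D, t) = Mul(Pow(Add(-4, D), -1), Add(4, t)) (Function('S')(D, t) = Mul(Add(4, t), Pow(Add(-4, D), -1)) = Mul(Pow(Add(-4, D), -1), Add(4, t)))
k = -10
Y = Rational(113, 7) (Y = Add(9, Mul(Add(Mul(Pow(Add(-4, -3), -1), Add(4, 15)), 2), -10)) = Add(9, Mul(Add(Mul(Pow(-7, -1), 19), 2), -10)) = Add(9, Mul(Add(Mul(Rational(-1, 7), 19), 2), -10)) = Add(9, Mul(Add(Rational(-19, 7), 2), -10)) = Add(9, Mul(Rational(-5, 7), -10)) = Add(9, Rational(50, 7)) = Rational(113, 7) ≈ 16.143)
F = 10850
Add(Y, F) = Add(Rational(113, 7), 10850) = Rational(76063, 7)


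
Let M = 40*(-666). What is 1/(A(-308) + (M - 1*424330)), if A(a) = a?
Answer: -1/451278 ≈ -2.2159e-6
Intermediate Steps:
M = -26640
1/(A(-308) + (M - 1*424330)) = 1/(-308 + (-26640 - 1*424330)) = 1/(-308 + (-26640 - 424330)) = 1/(-308 - 450970) = 1/(-451278) = -1/451278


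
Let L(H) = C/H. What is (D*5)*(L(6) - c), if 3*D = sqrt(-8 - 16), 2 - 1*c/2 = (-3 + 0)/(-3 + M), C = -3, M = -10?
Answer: -175*I*sqrt(6)/13 ≈ -32.974*I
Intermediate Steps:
c = 46/13 (c = 4 - 2*(-3 + 0)/(-3 - 10) = 4 - (-6)/(-13) = 4 - (-6)*(-1)/13 = 4 - 2*3/13 = 4 - 6/13 = 46/13 ≈ 3.5385)
D = 2*I*sqrt(6)/3 (D = sqrt(-8 - 16)/3 = sqrt(-24)/3 = (2*I*sqrt(6))/3 = 2*I*sqrt(6)/3 ≈ 1.633*I)
L(H) = -3/H
(D*5)*(L(6) - c) = ((2*I*sqrt(6)/3)*5)*(-3/6 - 1*46/13) = (10*I*sqrt(6)/3)*(-3*1/6 - 46/13) = (10*I*sqrt(6)/3)*(-1/2 - 46/13) = (10*I*sqrt(6)/3)*(-105/26) = -175*I*sqrt(6)/13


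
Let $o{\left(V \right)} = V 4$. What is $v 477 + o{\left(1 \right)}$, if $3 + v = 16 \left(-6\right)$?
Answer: $-47219$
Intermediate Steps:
$v = -99$ ($v = -3 + 16 \left(-6\right) = -3 - 96 = -99$)
$o{\left(V \right)} = 4 V$
$v 477 + o{\left(1 \right)} = \left(-99\right) 477 + 4 \cdot 1 = -47223 + 4 = -47219$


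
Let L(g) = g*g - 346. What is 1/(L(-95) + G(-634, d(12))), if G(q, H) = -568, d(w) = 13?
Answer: 1/8111 ≈ 0.00012329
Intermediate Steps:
L(g) = -346 + g**2 (L(g) = g**2 - 346 = -346 + g**2)
1/(L(-95) + G(-634, d(12))) = 1/((-346 + (-95)**2) - 568) = 1/((-346 + 9025) - 568) = 1/(8679 - 568) = 1/8111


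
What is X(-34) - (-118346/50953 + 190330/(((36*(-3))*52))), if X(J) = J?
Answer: 316672997/143076024 ≈ 2.2133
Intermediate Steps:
X(-34) - (-118346/50953 + 190330/(((36*(-3))*52))) = -34 - (-118346/50953 + 190330/(((36*(-3))*52))) = -34 - (-118346*1/50953 + 190330/((-108*52))) = -34 - (-118346/50953 + 190330/(-5616)) = -34 - (-118346/50953 + 190330*(-1/5616)) = -34 - (-118346/50953 - 95165/2808) = -34 - 1*(-5181257813/143076024) = -34 + 5181257813/143076024 = 316672997/143076024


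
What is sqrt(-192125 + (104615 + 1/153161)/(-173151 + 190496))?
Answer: I*sqrt(1355861225853096134727405)/2656577545 ≈ 438.31*I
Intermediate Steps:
sqrt(-192125 + (104615 + 1/153161)/(-173151 + 190496)) = sqrt(-192125 + (104615 + 1/153161)/17345) = sqrt(-192125 + (16022938016/153161)*(1/17345)) = sqrt(-192125 + 16022938016/2656577545) = sqrt(-510378937895109/2656577545) = I*sqrt(1355861225853096134727405)/2656577545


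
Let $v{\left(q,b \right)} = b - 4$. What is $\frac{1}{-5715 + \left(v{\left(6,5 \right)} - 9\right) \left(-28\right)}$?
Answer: $- \frac{1}{5491} \approx -0.00018212$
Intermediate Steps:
$v{\left(q,b \right)} = -4 + b$ ($v{\left(q,b \right)} = b - 4 = -4 + b$)
$\frac{1}{-5715 + \left(v{\left(6,5 \right)} - 9\right) \left(-28\right)} = \frac{1}{-5715 + \left(\left(-4 + 5\right) - 9\right) \left(-28\right)} = \frac{1}{-5715 + \left(1 - 9\right) \left(-28\right)} = \frac{1}{-5715 - -224} = \frac{1}{-5715 + 224} = \frac{1}{-5491} = - \frac{1}{5491}$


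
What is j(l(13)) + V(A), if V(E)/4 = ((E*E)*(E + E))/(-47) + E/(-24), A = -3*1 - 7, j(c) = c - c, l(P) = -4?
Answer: 24235/141 ≈ 171.88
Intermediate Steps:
j(c) = 0
A = -10 (A = -3 - 7 = -10)
V(E) = -8*E**3/47 - E/6 (V(E) = 4*(((E*E)*(E + E))/(-47) + E/(-24)) = 4*((E**2*(2*E))*(-1/47) + E*(-1/24)) = 4*((2*E**3)*(-1/47) - E/24) = 4*(-2*E**3/47 - E/24) = -8*E**3/47 - E/6)
j(l(13)) + V(A) = 0 - 1/282*(-10)*(47 + 48*(-10)**2) = 0 - 1/282*(-10)*(47 + 48*100) = 0 - 1/282*(-10)*(47 + 4800) = 0 - 1/282*(-10)*4847 = 0 + 24235/141 = 24235/141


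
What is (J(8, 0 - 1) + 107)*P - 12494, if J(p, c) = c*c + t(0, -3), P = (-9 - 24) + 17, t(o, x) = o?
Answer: -14222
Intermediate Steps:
P = -16 (P = -33 + 17 = -16)
J(p, c) = c² (J(p, c) = c*c + 0 = c² + 0 = c²)
(J(8, 0 - 1) + 107)*P - 12494 = ((0 - 1)² + 107)*(-16) - 12494 = ((-1)² + 107)*(-16) - 12494 = (1 + 107)*(-16) - 12494 = 108*(-16) - 12494 = -1728 - 12494 = -14222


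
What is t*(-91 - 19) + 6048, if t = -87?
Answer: 15618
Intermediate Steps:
t*(-91 - 19) + 6048 = -87*(-91 - 19) + 6048 = -87*(-110) + 6048 = 9570 + 6048 = 15618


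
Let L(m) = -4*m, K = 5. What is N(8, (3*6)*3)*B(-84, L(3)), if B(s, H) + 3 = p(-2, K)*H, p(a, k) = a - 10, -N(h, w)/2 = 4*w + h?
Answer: -63168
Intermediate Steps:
N(h, w) = -8*w - 2*h (N(h, w) = -2*(4*w + h) = -2*(h + 4*w) = -8*w - 2*h)
p(a, k) = -10 + a
B(s, H) = -3 - 12*H (B(s, H) = -3 + (-10 - 2)*H = -3 - 12*H)
N(8, (3*6)*3)*B(-84, L(3)) = (-8*3*6*3 - 2*8)*(-3 - (-48)*3) = (-144*3 - 16)*(-3 - 12*(-12)) = (-8*54 - 16)*(-3 + 144) = (-432 - 16)*141 = -448*141 = -63168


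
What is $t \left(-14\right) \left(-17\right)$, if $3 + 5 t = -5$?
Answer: $- \frac{1904}{5} \approx -380.8$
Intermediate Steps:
$t = - \frac{8}{5}$ ($t = - \frac{3}{5} + \frac{1}{5} \left(-5\right) = - \frac{3}{5} - 1 = - \frac{8}{5} \approx -1.6$)
$t \left(-14\right) \left(-17\right) = \left(- \frac{8}{5}\right) \left(-14\right) \left(-17\right) = \frac{112}{5} \left(-17\right) = - \frac{1904}{5}$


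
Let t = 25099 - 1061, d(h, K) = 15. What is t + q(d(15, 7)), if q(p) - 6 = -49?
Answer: 23995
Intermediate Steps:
q(p) = -43 (q(p) = 6 - 49 = -43)
t = 24038
t + q(d(15, 7)) = 24038 - 43 = 23995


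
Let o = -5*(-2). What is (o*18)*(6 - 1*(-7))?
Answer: 2340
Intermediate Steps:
o = 10
(o*18)*(6 - 1*(-7)) = (10*18)*(6 - 1*(-7)) = 180*(6 + 7) = 180*13 = 2340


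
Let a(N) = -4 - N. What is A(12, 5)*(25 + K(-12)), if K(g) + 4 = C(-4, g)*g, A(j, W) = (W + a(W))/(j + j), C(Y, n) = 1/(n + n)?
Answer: -43/12 ≈ -3.5833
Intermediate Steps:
C(Y, n) = 1/(2*n)
A(j, W) = -2/j (A(j, W) = (W + (-4 - W))/(j + j) = -4*1/(2*j) = -2/j)
K(g) = -7/2 (K(g) = -4 + (1/(2*g))*g = -4 + ½ = -7/2)
A(12, 5)*(25 + K(-12)) = (-2/12)*(25 - 7/2) = -2*1/12*(43/2) = -⅙*43/2 = -43/12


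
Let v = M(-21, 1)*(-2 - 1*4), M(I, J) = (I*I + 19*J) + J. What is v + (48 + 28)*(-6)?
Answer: -3222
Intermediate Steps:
M(I, J) = I**2 + 20*J (M(I, J) = (I**2 + 19*J) + J = I**2 + 20*J)
v = -2766 (v = ((-21)**2 + 20*1)*(-2 - 1*4) = (441 + 20)*(-2 - 4) = 461*(-6) = -2766)
v + (48 + 28)*(-6) = -2766 + (48 + 28)*(-6) = -2766 + 76*(-6) = -2766 - 456 = -3222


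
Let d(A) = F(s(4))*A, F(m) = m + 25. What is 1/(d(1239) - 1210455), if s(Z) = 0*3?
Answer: -1/1179480 ≈ -8.4783e-7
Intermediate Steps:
s(Z) = 0
F(m) = 25 + m
d(A) = 25*A (d(A) = (25 + 0)*A = 25*A)
1/(d(1239) - 1210455) = 1/(25*1239 - 1210455) = 1/(30975 - 1210455) = 1/(-1179480) = -1/1179480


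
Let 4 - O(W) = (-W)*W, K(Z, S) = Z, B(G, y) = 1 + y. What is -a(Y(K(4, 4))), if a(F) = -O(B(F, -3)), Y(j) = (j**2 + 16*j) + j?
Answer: 8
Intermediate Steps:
O(W) = 4 + W**2 (O(W) = 4 - (-W)*W = 4 - (-1)*W**2 = 4 + W**2)
Y(j) = j**2 + 17*j
a(F) = -8 (a(F) = -(4 + (1 - 3)**2) = -(4 + (-2)**2) = -(4 + 4) = -1*8 = -8)
-a(Y(K(4, 4))) = -1*(-8) = 8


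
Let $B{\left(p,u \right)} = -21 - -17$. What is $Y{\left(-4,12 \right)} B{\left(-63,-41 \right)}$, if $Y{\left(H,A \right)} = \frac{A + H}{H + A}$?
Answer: $-4$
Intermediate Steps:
$B{\left(p,u \right)} = -4$ ($B{\left(p,u \right)} = -21 + 17 = -4$)
$Y{\left(H,A \right)} = 1$ ($Y{\left(H,A \right)} = \frac{A + H}{A + H} = 1$)
$Y{\left(-4,12 \right)} B{\left(-63,-41 \right)} = 1 \left(-4\right) = -4$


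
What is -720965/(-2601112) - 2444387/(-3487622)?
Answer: 4436288876787/4535847717832 ≈ 0.97805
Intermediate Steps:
-720965/(-2601112) - 2444387/(-3487622) = -720965*(-1/2601112) - 2444387*(-1/3487622) = 720965/2601112 + 2444387/3487622 = 4436288876787/4535847717832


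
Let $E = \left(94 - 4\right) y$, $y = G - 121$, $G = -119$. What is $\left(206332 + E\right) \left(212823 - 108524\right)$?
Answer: $19267362868$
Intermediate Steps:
$y = -240$ ($y = -119 - 121 = -240$)
$E = -21600$ ($E = \left(94 - 4\right) \left(-240\right) = 90 \left(-240\right) = -21600$)
$\left(206332 + E\right) \left(212823 - 108524\right) = \left(206332 - 21600\right) \left(212823 - 108524\right) = 184732 \cdot 104299 = 19267362868$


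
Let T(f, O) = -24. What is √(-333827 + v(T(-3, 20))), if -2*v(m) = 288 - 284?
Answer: I*√333829 ≈ 577.78*I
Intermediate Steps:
v(m) = -2 (v(m) = -(288 - 284)/2 = -½*4 = -2)
√(-333827 + v(T(-3, 20))) = √(-333827 - 2) = √(-333829) = I*√333829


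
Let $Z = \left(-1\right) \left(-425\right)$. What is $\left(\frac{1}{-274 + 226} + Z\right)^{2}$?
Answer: $\frac{416119201}{2304} \approx 1.8061 \cdot 10^{5}$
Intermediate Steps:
$Z = 425$
$\left(\frac{1}{-274 + 226} + Z\right)^{2} = \left(\frac{1}{-274 + 226} + 425\right)^{2} = \left(\frac{1}{-48} + 425\right)^{2} = \left(- \frac{1}{48} + 425\right)^{2} = \left(\frac{20399}{48}\right)^{2} = \frac{416119201}{2304}$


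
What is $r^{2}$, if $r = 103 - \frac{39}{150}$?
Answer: $\frac{26388769}{2500} \approx 10556.0$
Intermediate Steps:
$r = \frac{5137}{50}$ ($r = 103 - 39 \cdot \frac{1}{150} = 103 - \frac{13}{50} = \frac{5137}{50} \approx 102.74$)
$r^{2} = \left(\frac{5137}{50}\right)^{2} = \frac{26388769}{2500}$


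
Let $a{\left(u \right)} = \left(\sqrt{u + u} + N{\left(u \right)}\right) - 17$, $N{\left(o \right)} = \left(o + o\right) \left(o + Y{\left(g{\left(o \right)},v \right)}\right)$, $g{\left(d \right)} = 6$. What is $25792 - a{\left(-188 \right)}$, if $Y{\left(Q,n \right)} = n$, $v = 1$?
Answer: $-44503 - 2 i \sqrt{94} \approx -44503.0 - 19.391 i$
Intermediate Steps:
$N{\left(o \right)} = 2 o \left(1 + o\right)$ ($N{\left(o \right)} = \left(o + o\right) \left(o + 1\right) = 2 o \left(1 + o\right)$)
$a{\left(u \right)} = -17 + \sqrt{2} \sqrt{u} + 2 u \left(1 + u\right)$ ($a{\left(u \right)} = \left(\sqrt{u + u} + 2 u \left(1 + u\right)\right) - 17 = \left(\sqrt{2 u} + 2 u \left(1 + u\right)\right) - 17 = \left(\sqrt{2} \sqrt{u} + 2 u \left(1 + u\right)\right) - 17 = -17 + \sqrt{2} \sqrt{u} + 2 u \left(1 + u\right)$)
$25792 - a{\left(-188 \right)} = 25792 - \left(-17 + \sqrt{2} \sqrt{-188} + 2 \left(-188\right) \left(1 - 188\right)\right) = 25792 - \left(-17 + \sqrt{2} \cdot 2 i \sqrt{47} + 2 \left(-188\right) \left(-187\right)\right) = 25792 - \left(-17 + 2 i \sqrt{94} + 70312\right) = 25792 - \left(70295 + 2 i \sqrt{94}\right) = -44503 - 2 i \sqrt{94}$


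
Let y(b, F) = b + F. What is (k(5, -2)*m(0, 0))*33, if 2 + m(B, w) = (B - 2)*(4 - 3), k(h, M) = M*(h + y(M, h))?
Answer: 2112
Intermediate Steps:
y(b, F) = F + b
k(h, M) = M*(M + 2*h) (k(h, M) = M*(h + (h + M)) = M*(h + (M + h)) = M*(M + 2*h))
m(B, w) = -4 + B (m(B, w) = -2 + (B - 2)*(4 - 3) = -2 + (-2 + B)*1 = -2 + (-2 + B) = -4 + B)
(k(5, -2)*m(0, 0))*33 = ((-2*(-2 + 2*5))*(-4 + 0))*33 = (-2*(-2 + 10)*(-4))*33 = (-2*8*(-4))*33 = -16*(-4)*33 = 64*33 = 2112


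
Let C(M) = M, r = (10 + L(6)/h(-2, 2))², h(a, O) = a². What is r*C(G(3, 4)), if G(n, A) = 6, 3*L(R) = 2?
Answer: 3721/6 ≈ 620.17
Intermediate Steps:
L(R) = ⅔ (L(R) = (⅓)*2 = ⅔)
r = 3721/36 (r = (10 + 2/(3*((-2)²)))² = (10 + (⅔)/4)² = (10 + (⅔)*(¼))² = (10 + ⅙)² = (61/6)² = 3721/36 ≈ 103.36)
r*C(G(3, 4)) = (3721/36)*6 = 3721/6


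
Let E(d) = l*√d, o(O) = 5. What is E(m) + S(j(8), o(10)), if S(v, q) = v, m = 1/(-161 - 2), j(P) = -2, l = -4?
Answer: -2 - 4*I*√163/163 ≈ -2.0 - 0.3133*I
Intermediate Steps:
m = -1/163 (m = 1/(-163) = -1/163 ≈ -0.0061350)
E(d) = -4*√d
E(m) + S(j(8), o(10)) = -4*I*√163/163 - 2 = -2 - 4*I*√163/163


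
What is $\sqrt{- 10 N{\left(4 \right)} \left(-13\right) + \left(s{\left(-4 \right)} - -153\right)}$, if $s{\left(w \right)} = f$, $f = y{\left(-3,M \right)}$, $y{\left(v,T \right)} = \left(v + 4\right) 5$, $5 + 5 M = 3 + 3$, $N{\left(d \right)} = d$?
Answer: $\sqrt{678} \approx 26.038$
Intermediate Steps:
$M = \frac{1}{5}$ ($M = -1 + \frac{3 + 3}{5} = -1 + \frac{1}{5} \cdot 6 = -1 + \frac{6}{5} = \frac{1}{5} \approx 0.2$)
$y{\left(v,T \right)} = 20 + 5 v$ ($y{\left(v,T \right)} = \left(4 + v\right) 5 = 20 + 5 v$)
$f = 5$ ($f = 20 + 5 \left(-3\right) = 20 - 15 = 5$)
$s{\left(w \right)} = 5$
$\sqrt{- 10 N{\left(4 \right)} \left(-13\right) + \left(s{\left(-4 \right)} - -153\right)} = \sqrt{\left(-10\right) 4 \left(-13\right) + \left(5 - -153\right)} = \sqrt{\left(-40\right) \left(-13\right) + \left(5 + 153\right)} = \sqrt{520 + 158} = \sqrt{678}$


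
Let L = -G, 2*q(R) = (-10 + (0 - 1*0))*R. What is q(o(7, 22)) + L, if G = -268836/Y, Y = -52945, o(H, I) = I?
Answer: -6092786/52945 ≈ -115.08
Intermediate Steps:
G = 268836/52945 (G = -268836/(-52945) = -268836*(-1/52945) = 268836/52945 ≈ 5.0776)
q(R) = -5*R (q(R) = ((-10 + (0 - 1*0))*R)/2 = ((-10 + (0 + 0))*R)/2 = ((-10 + 0)*R)/2 = (-10*R)/2 = -5*R)
L = -268836/52945 (L = -1*268836/52945 = -268836/52945 ≈ -5.0776)
q(o(7, 22)) + L = -5*22 - 268836/52945 = -110 - 268836/52945 = -6092786/52945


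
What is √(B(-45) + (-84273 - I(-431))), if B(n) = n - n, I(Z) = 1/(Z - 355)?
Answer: I*√52063521522/786 ≈ 290.3*I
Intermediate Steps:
I(Z) = 1/(-355 + Z)
B(n) = 0
√(B(-45) + (-84273 - I(-431))) = √(0 + (-84273 - 1/(-355 - 431))) = √(0 + (-84273 - 1/(-786))) = √(0 + (-84273 - 1*(-1/786))) = √(0 + (-84273 + 1/786)) = √(0 - 66238577/786) = √(-66238577/786) = I*√52063521522/786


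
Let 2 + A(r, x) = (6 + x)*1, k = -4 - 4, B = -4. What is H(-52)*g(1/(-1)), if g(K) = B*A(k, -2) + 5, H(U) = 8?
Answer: -24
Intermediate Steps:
k = -8
A(r, x) = 4 + x (A(r, x) = -2 + (6 + x)*1 = -2 + (6 + x) = 4 + x)
g(K) = -3 (g(K) = -4*(4 - 2) + 5 = -4*2 + 5 = -8 + 5 = -3)
H(-52)*g(1/(-1)) = 8*(-3) = -24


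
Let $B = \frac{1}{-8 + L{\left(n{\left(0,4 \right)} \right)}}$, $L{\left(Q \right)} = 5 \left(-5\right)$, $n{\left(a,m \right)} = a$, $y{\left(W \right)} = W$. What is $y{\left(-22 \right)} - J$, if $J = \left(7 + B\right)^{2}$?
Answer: $- \frac{76858}{1089} \approx -70.577$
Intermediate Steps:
$L{\left(Q \right)} = -25$
$B = - \frac{1}{33}$ ($B = \frac{1}{-8 - 25} = \frac{1}{-33} = - \frac{1}{33} \approx -0.030303$)
$J = \frac{52900}{1089}$ ($J = \left(7 - \frac{1}{33}\right)^{2} = \left(\frac{230}{33}\right)^{2} = \frac{52900}{1089} \approx 48.577$)
$y{\left(-22 \right)} - J = -22 - \frac{52900}{1089} = - \frac{76858}{1089}$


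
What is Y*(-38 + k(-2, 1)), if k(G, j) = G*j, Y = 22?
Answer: -880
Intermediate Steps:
Y*(-38 + k(-2, 1)) = 22*(-38 - 2*1) = 22*(-38 - 2) = 22*(-40) = -880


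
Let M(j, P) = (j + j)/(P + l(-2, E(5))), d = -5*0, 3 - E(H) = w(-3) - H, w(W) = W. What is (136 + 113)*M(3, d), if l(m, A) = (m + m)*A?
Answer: -747/22 ≈ -33.955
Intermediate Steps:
E(H) = 6 + H (E(H) = 3 - (-3 - H) = 3 + (3 + H) = 6 + H)
l(m, A) = 2*A*m (l(m, A) = (2*m)*A = 2*A*m)
d = 0
M(j, P) = 2*j/(-44 + P) (M(j, P) = (j + j)/(P + 2*(6 + 5)*(-2)) = (2*j)/(P + 2*11*(-2)) = (2*j)/(P - 44) = (2*j)/(-44 + P) = 2*j/(-44 + P))
(136 + 113)*M(3, d) = (136 + 113)*(2*3/(-44 + 0)) = 249*(2*3/(-44)) = 249*(2*3*(-1/44)) = 249*(-3/22) = -747/22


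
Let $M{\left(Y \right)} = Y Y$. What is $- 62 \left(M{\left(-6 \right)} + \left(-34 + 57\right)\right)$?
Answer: $-3658$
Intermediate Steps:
$M{\left(Y \right)} = Y^{2}$
$- 62 \left(M{\left(-6 \right)} + \left(-34 + 57\right)\right) = - 62 \left(\left(-6\right)^{2} + \left(-34 + 57\right)\right) = - 62 \left(36 + 23\right) = \left(-62\right) 59 = -3658$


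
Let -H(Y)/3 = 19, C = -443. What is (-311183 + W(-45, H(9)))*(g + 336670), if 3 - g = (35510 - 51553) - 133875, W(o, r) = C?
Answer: -151634406966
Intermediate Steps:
H(Y) = -57 (H(Y) = -3*19 = -57)
W(o, r) = -443
g = 149921 (g = 3 - ((35510 - 51553) - 133875) = 3 - (-16043 - 133875) = 3 - 1*(-149918) = 3 + 149918 = 149921)
(-311183 + W(-45, H(9)))*(g + 336670) = (-311183 - 443)*(149921 + 336670) = -311626*486591 = -151634406966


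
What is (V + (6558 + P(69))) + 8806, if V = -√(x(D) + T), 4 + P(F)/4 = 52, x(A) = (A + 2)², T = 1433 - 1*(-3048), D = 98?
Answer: 15556 - 3*√1609 ≈ 15436.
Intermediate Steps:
T = 4481 (T = 1433 + 3048 = 4481)
x(A) = (2 + A)²
P(F) = 192 (P(F) = -16 + 4*52 = -16 + 208 = 192)
V = -3*√1609 (V = -√((2 + 98)² + 4481) = -√(100² + 4481) = -√(10000 + 4481) = -√14481 = -3*√1609 ≈ -120.34)
(V + (6558 + P(69))) + 8806 = (-3*√1609 + (6558 + 192)) + 8806 = (-3*√1609 + 6750) + 8806 = (6750 - 3*√1609) + 8806 = 15556 - 3*√1609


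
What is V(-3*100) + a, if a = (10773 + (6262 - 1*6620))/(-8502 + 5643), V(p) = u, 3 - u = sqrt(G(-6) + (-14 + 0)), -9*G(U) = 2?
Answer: -1838/2859 - 8*I*sqrt(2)/3 ≈ -0.64288 - 3.7712*I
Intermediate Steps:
G(U) = -2/9 (G(U) = -1/9*2 = -2/9)
u = 3 - 8*I*sqrt(2)/3 (u = 3 - sqrt(-2/9 + (-14 + 0)) = 3 - sqrt(-2/9 - 14) = 3 - sqrt(-128/9) = 3 - 8*I*sqrt(2)/3 ≈ 3.0 - 3.7712*I)
V(p) = 3 - 8*I*sqrt(2)/3
a = -10415/2859 (a = (10773 + (6262 - 6620))/(-2859) = (10773 - 358)*(-1/2859) = 10415*(-1/2859) = -10415/2859 ≈ -3.6429)
V(-3*100) + a = (3 - 8*I*sqrt(2)/3) - 10415/2859 = -1838/2859 - 8*I*sqrt(2)/3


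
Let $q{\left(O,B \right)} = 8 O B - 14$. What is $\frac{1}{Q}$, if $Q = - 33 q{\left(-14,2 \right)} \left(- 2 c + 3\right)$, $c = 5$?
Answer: $- \frac{1}{54978} \approx -1.8189 \cdot 10^{-5}$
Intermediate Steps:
$q{\left(O,B \right)} = -14 + 8 B O$ ($q{\left(O,B \right)} = 8 B O - 14 = -14 + 8 B O$)
$Q = -54978$ ($Q = - 33 \left(-14 + 8 \cdot 2 \left(-14\right)\right) \left(\left(-2\right) 5 + 3\right) = - 33 \left(-14 - 224\right) \left(-10 + 3\right) = \left(-33\right) \left(-238\right) \left(-7\right) = 7854 \left(-7\right) = -54978$)
$\frac{1}{Q} = \frac{1}{-54978} = - \frac{1}{54978}$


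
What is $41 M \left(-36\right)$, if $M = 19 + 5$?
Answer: $-35424$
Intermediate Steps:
$M = 24$
$41 M \left(-36\right) = 41 \cdot 24 \left(-36\right) = 984 \left(-36\right) = -35424$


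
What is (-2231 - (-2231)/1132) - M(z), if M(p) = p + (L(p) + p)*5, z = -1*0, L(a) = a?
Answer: -2523261/1132 ≈ -2229.0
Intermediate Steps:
z = 0
M(p) = 11*p (M(p) = p + (p + p)*5 = p + (2*p)*5 = p + 10*p = 11*p)
(-2231 - (-2231)/1132) - M(z) = (-2231 - (-2231)/1132) - 11*0 = (-2231 - (-2231)/1132) - 1*0 = (-2231 - 1*(-2231/1132)) + 0 = (-2231 + 2231/1132) + 0 = -2523261/1132 + 0 = -2523261/1132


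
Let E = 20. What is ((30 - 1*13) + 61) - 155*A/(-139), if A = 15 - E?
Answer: 10067/139 ≈ 72.424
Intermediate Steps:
A = -5 (A = 15 - 1*20 = 15 - 20 = -5)
((30 - 1*13) + 61) - 155*A/(-139) = ((30 - 1*13) + 61) - (-775)/(-139) = ((30 - 13) + 61) - (-775)*(-1)/139 = (17 + 61) - 155*5/139 = 78 - 775/139 = 10067/139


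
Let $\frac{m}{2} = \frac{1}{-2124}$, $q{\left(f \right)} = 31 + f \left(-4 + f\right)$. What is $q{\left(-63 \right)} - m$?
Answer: $\frac{4515625}{1062} \approx 4252.0$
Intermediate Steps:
$m = - \frac{1}{1062}$ ($m = \frac{2}{-2124} = 2 \left(- \frac{1}{2124}\right) = - \frac{1}{1062} \approx -0.00094162$)
$q{\left(-63 \right)} - m = \left(31 + \left(-63\right)^{2} - -252\right) - - \frac{1}{1062} = \left(31 + 3969 + 252\right) + \frac{1}{1062} = 4252 + \frac{1}{1062} = \frac{4515625}{1062}$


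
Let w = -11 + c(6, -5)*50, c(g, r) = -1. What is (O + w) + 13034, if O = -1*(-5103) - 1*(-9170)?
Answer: 27246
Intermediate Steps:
O = 14273 (O = 5103 + 9170 = 14273)
w = -61 (w = -11 - 1*50 = -11 - 50 = -61)
(O + w) + 13034 = (14273 - 61) + 13034 = 14212 + 13034 = 27246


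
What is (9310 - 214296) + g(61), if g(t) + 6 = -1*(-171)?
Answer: -204821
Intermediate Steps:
g(t) = 165 (g(t) = -6 - 1*(-171) = -6 + 171 = 165)
(9310 - 214296) + g(61) = (9310 - 214296) + 165 = -204986 + 165 = -204821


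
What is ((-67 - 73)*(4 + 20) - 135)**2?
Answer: 12215025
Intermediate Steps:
((-67 - 73)*(4 + 20) - 135)**2 = (-140*24 - 135)**2 = (-3360 - 135)**2 = (-3495)**2 = 12215025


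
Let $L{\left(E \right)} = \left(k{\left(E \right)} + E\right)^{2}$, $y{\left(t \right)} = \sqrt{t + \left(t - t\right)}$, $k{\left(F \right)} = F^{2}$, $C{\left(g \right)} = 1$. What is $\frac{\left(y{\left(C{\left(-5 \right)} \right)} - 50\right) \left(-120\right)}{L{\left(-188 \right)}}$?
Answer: $\frac{735}{154493042} \approx 4.7575 \cdot 10^{-6}$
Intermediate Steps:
$y{\left(t \right)} = \sqrt{t}$ ($y{\left(t \right)} = \sqrt{t + 0} = \sqrt{t}$)
$L{\left(E \right)} = \left(E + E^{2}\right)^{2}$ ($L{\left(E \right)} = \left(E^{2} + E\right)^{2} = \left(E + E^{2}\right)^{2}$)
$\frac{\left(y{\left(C{\left(-5 \right)} \right)} - 50\right) \left(-120\right)}{L{\left(-188 \right)}} = \frac{\left(\sqrt{1} - 50\right) \left(-120\right)}{\left(-188\right)^{2} \left(1 - 188\right)^{2}} = \frac{\left(1 - 50\right) \left(-120\right)}{35344 \left(-187\right)^{2}} = \frac{\left(-49\right) \left(-120\right)}{35344 \cdot 34969} = \frac{5880}{1235944336} = 5880 \cdot \frac{1}{1235944336} = \frac{735}{154493042}$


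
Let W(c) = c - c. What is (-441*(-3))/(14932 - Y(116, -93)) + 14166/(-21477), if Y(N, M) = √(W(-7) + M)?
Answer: -911413090950/1596204409003 + 1323*I*√93/222964717 ≈ -0.57099 + 5.7222e-5*I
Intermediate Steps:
W(c) = 0
Y(N, M) = √M (Y(N, M) = √(0 + M) = √M)
(-441*(-3))/(14932 - Y(116, -93)) + 14166/(-21477) = (-441*(-3))/(14932 - √(-93)) + 14166/(-21477) = 1323/(14932 - I*√93) + 14166*(-1/21477) = 1323/(14932 - I*√93) - 4722/7159 = -4722/7159 + 1323/(14932 - I*√93)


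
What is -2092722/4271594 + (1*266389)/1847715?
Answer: -1364424088082/3946344153855 ≈ -0.34574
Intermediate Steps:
-2092722/4271594 + (1*266389)/1847715 = -2092722*1/4271594 + 266389*(1/1847715) = -1046361/2135797 + 266389/1847715 = -1364424088082/3946344153855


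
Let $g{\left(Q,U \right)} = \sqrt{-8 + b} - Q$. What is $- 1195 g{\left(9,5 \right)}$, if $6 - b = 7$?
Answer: $10755 - 3585 i \approx 10755.0 - 3585.0 i$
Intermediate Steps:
$b = -1$ ($b = 6 - 7 = -1$)
$g{\left(Q,U \right)} = - Q + 3 i$ ($g{\left(Q,U \right)} = \sqrt{-8 - 1} - Q = \sqrt{-9} - Q = 3 i - Q = - Q + 3 i$)
$- 1195 g{\left(9,5 \right)} = - 1195 \left(\left(-1\right) 9 + 3 i\right) = - 1195 \left(-9 + 3 i\right) = 10755 - 3585 i$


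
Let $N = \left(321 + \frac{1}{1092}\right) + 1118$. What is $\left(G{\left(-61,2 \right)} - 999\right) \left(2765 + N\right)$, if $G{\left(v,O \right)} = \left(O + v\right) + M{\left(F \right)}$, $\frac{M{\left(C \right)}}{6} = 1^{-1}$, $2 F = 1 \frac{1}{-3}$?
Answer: $- \frac{1207372247}{273} \approx -4.4226 \cdot 10^{6}$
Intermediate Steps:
$F = - \frac{1}{6}$ ($F = \frac{1 \frac{1}{-3}}{2} = \frac{1 \left(- \frac{1}{3}\right)}{2} = \frac{1}{2} \left(- \frac{1}{3}\right) = - \frac{1}{6} \approx -0.16667$)
$M{\left(C \right)} = 6$ ($M{\left(C \right)} = \frac{6}{1} = 6 \cdot 1 = 6$)
$N = \frac{1571389}{1092}$ ($N = \left(321 + \frac{1}{1092}\right) + 1118 = \frac{350533}{1092} + 1118 = \frac{1571389}{1092} \approx 1439.0$)
$G{\left(v,O \right)} = 6 + O + v$ ($G{\left(v,O \right)} = \left(O + v\right) + 6 = 6 + O + v$)
$\left(G{\left(-61,2 \right)} - 999\right) \left(2765 + N\right) = \left(\left(6 + 2 - 61\right) - 999\right) \left(2765 + \frac{1571389}{1092}\right) = \left(-53 - 999\right) \frac{4590769}{1092} = \left(-1052\right) \frac{4590769}{1092} = - \frac{1207372247}{273}$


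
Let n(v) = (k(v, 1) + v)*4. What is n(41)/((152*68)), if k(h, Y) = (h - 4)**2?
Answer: 705/1292 ≈ 0.54567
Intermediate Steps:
k(h, Y) = (-4 + h)**2
n(v) = 4*v + 4*(-4 + v)**2 (n(v) = ((-4 + v)**2 + v)*4 = (v + (-4 + v)**2)*4 = 4*v + 4*(-4 + v)**2)
n(41)/((152*68)) = (4*41 + 4*(-4 + 41)**2)/((152*68)) = (164 + 4*37**2)/10336 = (164 + 4*1369)*(1/10336) = (164 + 5476)*(1/10336) = 5640*(1/10336) = 705/1292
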